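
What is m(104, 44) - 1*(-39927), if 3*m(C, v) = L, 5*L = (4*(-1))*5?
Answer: 119777/3 ≈ 39926.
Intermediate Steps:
L = -4 (L = ((4*(-1))*5)/5 = (-4*5)/5 = (⅕)*(-20) = -4)
m(C, v) = -4/3 (m(C, v) = (⅓)*(-4) = -4/3)
m(104, 44) - 1*(-39927) = -4/3 - 1*(-39927) = -4/3 + 39927 = 119777/3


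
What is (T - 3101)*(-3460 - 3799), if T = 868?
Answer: 16209347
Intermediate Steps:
(T - 3101)*(-3460 - 3799) = (868 - 3101)*(-3460 - 3799) = -2233*(-7259) = 16209347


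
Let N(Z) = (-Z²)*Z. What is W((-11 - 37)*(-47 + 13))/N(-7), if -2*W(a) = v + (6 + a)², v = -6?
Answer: -1341519/343 ≈ -3911.1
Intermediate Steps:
W(a) = 3 - (6 + a)²/2 (W(a) = -(-6 + (6 + a)²)/2 = 3 - (6 + a)²/2)
N(Z) = -Z³
W((-11 - 37)*(-47 + 13))/N(-7) = (3 - (6 + (-11 - 37)*(-47 + 13))²/2)/((-1*(-7)³)) = (3 - (6 - 48*(-34))²/2)/((-1*(-343))) = (3 - (6 + 1632)²/2)/343 = (3 - ½*1638²)*(1/343) = (3 - ½*2683044)*(1/343) = (3 - 1341522)*(1/343) = -1341519*1/343 = -1341519/343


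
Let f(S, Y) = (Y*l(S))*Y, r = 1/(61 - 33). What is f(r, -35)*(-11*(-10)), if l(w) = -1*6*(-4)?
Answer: 3234000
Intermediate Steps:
l(w) = 24 (l(w) = -6*(-4) = 24)
r = 1/28 ≈ 0.035714
f(S, Y) = 24*Y² (f(S, Y) = (Y*24)*Y = (24*Y)*Y = 24*Y²)
f(r, -35)*(-11*(-10)) = (24*(-35)²)*(-11*(-10)) = (24*1225)*110 = 29400*110 = 3234000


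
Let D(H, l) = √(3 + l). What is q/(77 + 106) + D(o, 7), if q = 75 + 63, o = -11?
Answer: 46/61 + √10 ≈ 3.9164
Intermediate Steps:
q = 138
q/(77 + 106) + D(o, 7) = 138/(77 + 106) + √(3 + 7) = 138/183 + √10 = (1/183)*138 + √10 = 46/61 + √10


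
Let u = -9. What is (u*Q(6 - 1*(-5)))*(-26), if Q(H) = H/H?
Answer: 234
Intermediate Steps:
Q(H) = 1
(u*Q(6 - 1*(-5)))*(-26) = -9*1*(-26) = -9*(-26) = 234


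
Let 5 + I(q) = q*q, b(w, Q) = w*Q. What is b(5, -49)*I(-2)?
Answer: 245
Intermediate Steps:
b(w, Q) = Q*w
I(q) = -5 + q² (I(q) = -5 + q*q = -5 + q²)
b(5, -49)*I(-2) = (-49*5)*(-5 + (-2)²) = -245*(-5 + 4) = -245*(-1) = 245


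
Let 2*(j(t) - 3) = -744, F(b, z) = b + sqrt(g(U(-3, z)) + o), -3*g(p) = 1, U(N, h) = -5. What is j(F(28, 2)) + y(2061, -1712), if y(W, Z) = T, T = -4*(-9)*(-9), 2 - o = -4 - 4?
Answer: -693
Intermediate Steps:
o = 10 (o = 2 - (-4 - 4) = 2 - 1*(-8) = 2 + 8 = 10)
g(p) = -1/3 (g(p) = -1/3*1 = -1/3)
F(b, z) = b + sqrt(87)/3 (F(b, z) = b + sqrt(-1/3 + 10) = b + sqrt(29/3) = b + sqrt(87)/3)
j(t) = -369 (j(t) = 3 + (1/2)*(-744) = 3 - 372 = -369)
T = -324 (T = 36*(-9) = -324)
y(W, Z) = -324
j(F(28, 2)) + y(2061, -1712) = -369 - 324 = -693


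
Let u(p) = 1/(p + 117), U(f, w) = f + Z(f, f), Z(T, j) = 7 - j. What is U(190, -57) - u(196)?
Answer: 2190/313 ≈ 6.9968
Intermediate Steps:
U(f, w) = 7 (U(f, w) = f + (7 - f) = 7)
u(p) = 1/(117 + p)
U(190, -57) - u(196) = 7 - 1/(117 + 196) = 7 - 1/313 = 2190/313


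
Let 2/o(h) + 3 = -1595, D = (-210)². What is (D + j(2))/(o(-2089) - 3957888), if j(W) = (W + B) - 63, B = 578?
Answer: -35648983/3162352513 ≈ -0.011273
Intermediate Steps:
D = 44100
j(W) = 515 + W (j(W) = (W + 578) - 63 = (578 + W) - 63 = 515 + W)
o(h) = -1/799 (o(h) = 2/(-3 - 1595) = 2/(-1598) = 2*(-1/1598) = -1/799)
(D + j(2))/(o(-2089) - 3957888) = (44100 + (515 + 2))/(-1/799 - 3957888) = (44100 + 517)/(-3162352513/799) = 44617*(-799/3162352513) = -35648983/3162352513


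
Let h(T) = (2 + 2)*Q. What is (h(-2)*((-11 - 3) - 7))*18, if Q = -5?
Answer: 7560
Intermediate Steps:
h(T) = -20 (h(T) = (2 + 2)*(-5) = 4*(-5) = -20)
(h(-2)*((-11 - 3) - 7))*18 = -20*((-11 - 3) - 7)*18 = -20*(-14 - 7)*18 = -20*(-21)*18 = 420*18 = 7560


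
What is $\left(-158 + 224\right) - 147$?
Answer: $-81$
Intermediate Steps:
$\left(-158 + 224\right) - 147 = 66 - 147 = -81$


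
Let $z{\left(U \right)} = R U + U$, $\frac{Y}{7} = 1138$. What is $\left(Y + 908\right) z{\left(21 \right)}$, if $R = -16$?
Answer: $-2795310$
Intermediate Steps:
$Y = 7966$ ($Y = 7 \cdot 1138 = 7966$)
$z{\left(U \right)} = - 15 U$ ($z{\left(U \right)} = - 16 U + U = - 15 U$)
$\left(Y + 908\right) z{\left(21 \right)} = \left(7966 + 908\right) \left(\left(-15\right) 21\right) = 8874 \left(-315\right) = -2795310$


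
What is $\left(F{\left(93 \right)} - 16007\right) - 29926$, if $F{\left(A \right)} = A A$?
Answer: $-37284$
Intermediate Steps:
$F{\left(A \right)} = A^{2}$
$\left(F{\left(93 \right)} - 16007\right) - 29926 = \left(93^{2} - 16007\right) - 29926 = \left(8649 - 16007\right) - 29926 = -7358 - 29926 = -37284$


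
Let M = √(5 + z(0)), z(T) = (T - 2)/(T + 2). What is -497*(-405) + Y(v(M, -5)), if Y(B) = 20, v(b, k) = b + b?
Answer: 201305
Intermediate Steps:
z(T) = (-2 + T)/(2 + T)
M = 2 (M = √(5 + (-2 + 0)/(2 + 0)) = √(5 - 2/2) = √(5 + (½)*(-2)) = √(5 - 1) = √4 = 2)
v(b, k) = 2*b
-497*(-405) + Y(v(M, -5)) = -497*(-405) + 20 = 201285 + 20 = 201305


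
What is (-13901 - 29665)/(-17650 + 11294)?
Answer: 21783/3178 ≈ 6.8543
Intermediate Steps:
(-13901 - 29665)/(-17650 + 11294) = -43566/(-6356) = -43566*(-1/6356) = 21783/3178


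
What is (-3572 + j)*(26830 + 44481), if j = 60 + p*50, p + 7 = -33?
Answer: -393066232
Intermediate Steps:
p = -40 (p = -7 - 33 = -40)
j = -1940 (j = 60 - 40*50 = 60 - 2000 = -1940)
(-3572 + j)*(26830 + 44481) = (-3572 - 1940)*(26830 + 44481) = -5512*71311 = -393066232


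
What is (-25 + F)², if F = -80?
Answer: 11025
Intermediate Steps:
(-25 + F)² = (-25 - 80)² = (-105)² = 11025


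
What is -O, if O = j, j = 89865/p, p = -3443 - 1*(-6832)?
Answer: -89865/3389 ≈ -26.517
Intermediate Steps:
p = 3389 (p = -3443 + 6832 = 3389)
j = 89865/3389 ≈ 26.517
O = 89865/3389 ≈ 26.517
-O = -1*89865/3389 = -89865/3389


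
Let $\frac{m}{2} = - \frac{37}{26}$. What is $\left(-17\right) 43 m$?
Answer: $\frac{27047}{13} \approx 2080.5$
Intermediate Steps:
$m = - \frac{37}{13}$ ($m = 2 \left(- \frac{37}{26}\right) = - \frac{37}{13} \approx -2.8462$)
$\left(-17\right) 43 m = \left(-17\right) 43 \left(- \frac{37}{13}\right) = \left(-731\right) \left(- \frac{37}{13}\right) = \frac{27047}{13}$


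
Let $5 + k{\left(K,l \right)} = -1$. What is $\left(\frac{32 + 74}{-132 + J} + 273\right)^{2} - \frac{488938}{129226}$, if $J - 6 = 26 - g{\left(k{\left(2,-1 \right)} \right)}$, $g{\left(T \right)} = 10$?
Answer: $\frac{14463619962447}{195454325} \approx 74000.0$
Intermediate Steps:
$k{\left(K,l \right)} = -6$ ($k{\left(K,l \right)} = -5 - 1 = -6$)
$J = 22$ ($J = 6 + \left(26 - 10\right) = 6 + 16 = 22$)
$\left(\frac{32 + 74}{-132 + J} + 273\right)^{2} - \frac{488938}{129226} = \left(\frac{32 + 74}{-132 + 22} + 273\right)^{2} - \frac{488938}{129226} = \left(\frac{106}{-110} + 273\right)^{2} - 488938 \cdot \frac{1}{129226} = \left(106 \left(- \frac{1}{110}\right) + 273\right)^{2} - \frac{244469}{64613} = \left(- \frac{53}{55} + 273\right)^{2} - \frac{244469}{64613} = \left(\frac{14962}{55}\right)^{2} - \frac{244469}{64613} = \frac{223861444}{3025} - \frac{244469}{64613} = \frac{14463619962447}{195454325}$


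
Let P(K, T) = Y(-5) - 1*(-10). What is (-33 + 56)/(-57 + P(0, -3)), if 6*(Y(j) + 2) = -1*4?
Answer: -69/149 ≈ -0.46309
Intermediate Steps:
Y(j) = -8/3 (Y(j) = -2 + (-1*4)/6 = -2 + (⅙)*(-4) = -2 - ⅔ = -8/3)
P(K, T) = 22/3 (P(K, T) = -8/3 - 1*(-10) = -8/3 + 10 = 22/3)
(-33 + 56)/(-57 + P(0, -3)) = (-33 + 56)/(-57 + 22/3) = 23/(-149/3) = 23*(-3/149) = -69/149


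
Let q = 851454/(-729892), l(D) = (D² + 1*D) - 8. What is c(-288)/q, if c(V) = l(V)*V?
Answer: 965185824256/47303 ≈ 2.0404e+7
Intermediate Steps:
l(D) = -8 + D + D² (l(D) = (D² + D) - 8 = (D + D²) - 8 = -8 + D + D²)
q = -425727/364946 (q = 851454*(-1/729892) = -425727/364946 ≈ -1.1665)
c(V) = V*(-8 + V + V²) (c(V) = (-8 + V + V²)*V = V*(-8 + V + V²))
c(-288)/q = (-288*(-8 - 288 + (-288)²))/(-425727/364946) = -288*(-8 - 288 + 82944)*(-364946/425727) = -288*82648*(-364946/425727) = -23802624*(-364946/425727) = 965185824256/47303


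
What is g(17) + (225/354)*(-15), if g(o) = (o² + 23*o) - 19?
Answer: 76873/118 ≈ 651.47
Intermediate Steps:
g(o) = -19 + o² + 23*o
g(17) + (225/354)*(-15) = (-19 + 17² + 23*17) + (225/354)*(-15) = (-19 + 289 + 391) + (225*(1/354))*(-15) = 661 + (75/118)*(-15) = 661 - 1125/118 = 76873/118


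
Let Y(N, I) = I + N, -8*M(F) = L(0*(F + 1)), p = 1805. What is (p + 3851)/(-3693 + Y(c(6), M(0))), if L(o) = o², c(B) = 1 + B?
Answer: -2828/1843 ≈ -1.5345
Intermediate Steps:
M(F) = 0 (M(F) = -(0*(F + 1))²/8 = -(0*(1 + F))²/8 = -⅛*0² = -⅛*0 = 0)
(p + 3851)/(-3693 + Y(c(6), M(0))) = (1805 + 3851)/(-3693 + (0 + (1 + 6))) = 5656/(-3693 + (0 + 7)) = 5656/(-3693 + 7) = 5656/(-3686) = 5656*(-1/3686) = -2828/1843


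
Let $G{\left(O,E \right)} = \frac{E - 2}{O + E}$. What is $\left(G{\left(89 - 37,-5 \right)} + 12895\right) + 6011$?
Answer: $\frac{888575}{47} \approx 18906.0$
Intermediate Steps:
$G{\left(O,E \right)} = \frac{-2 + E}{E + O}$
$\left(G{\left(89 - 37,-5 \right)} + 12895\right) + 6011 = \left(\frac{-2 - 5}{-5 + \left(89 - 37\right)} + 12895\right) + 6011 = \left(\frac{1}{-5 + \left(89 - 37\right)} \left(-7\right) + 12895\right) + 6011 = \left(\frac{1}{-5 + 52} \left(-7\right) + 12895\right) + 6011 = \left(\frac{1}{47} \left(-7\right) + 12895\right) + 6011 = \left(- \frac{7}{47} + 12895\right) + 6011 = \frac{606058}{47} + 6011 = \frac{888575}{47}$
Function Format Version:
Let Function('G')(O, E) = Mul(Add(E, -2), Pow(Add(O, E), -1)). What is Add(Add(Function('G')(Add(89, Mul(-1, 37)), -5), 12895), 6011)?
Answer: Rational(888575, 47) ≈ 18906.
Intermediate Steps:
Function('G')(O, E) = Mul(Pow(Add(E, O), -1), Add(-2, E)) (Function('G')(O, E) = Mul(Add(-2, E), Pow(Add(E, O), -1)) = Mul(Pow(Add(E, O), -1), Add(-2, E)))
Add(Add(Function('G')(Add(89, Mul(-1, 37)), -5), 12895), 6011) = Add(Add(Mul(Pow(Add(-5, Add(89, Mul(-1, 37))), -1), Add(-2, -5)), 12895), 6011) = Add(Add(Mul(Pow(Add(-5, Add(89, -37)), -1), -7), 12895), 6011) = Add(Add(Mul(Pow(Add(-5, 52), -1), -7), 12895), 6011) = Add(Add(Mul(Pow(47, -1), -7), 12895), 6011) = Add(Add(Mul(Rational(1, 47), -7), 12895), 6011) = Add(Add(Rational(-7, 47), 12895), 6011) = Add(Rational(606058, 47), 6011) = Rational(888575, 47)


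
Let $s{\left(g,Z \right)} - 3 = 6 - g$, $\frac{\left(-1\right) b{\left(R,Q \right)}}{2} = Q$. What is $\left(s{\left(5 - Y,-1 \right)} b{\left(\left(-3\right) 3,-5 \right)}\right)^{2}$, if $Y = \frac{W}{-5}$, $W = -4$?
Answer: $2304$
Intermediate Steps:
$Y = \frac{4}{5}$ ($Y = - \frac{4}{-5} = \left(-4\right) \left(- \frac{1}{5}\right) = \frac{4}{5} \approx 0.8$)
$b{\left(R,Q \right)} = - 2 Q$
$s{\left(g,Z \right)} = 9 - g$ ($s{\left(g,Z \right)} = 3 - \left(-6 + g\right) = 9 - g$)
$\left(s{\left(5 - Y,-1 \right)} b{\left(\left(-3\right) 3,-5 \right)}\right)^{2} = \left(\left(9 - \left(5 - \frac{4}{5}\right)\right) \left(\left(-2\right) \left(-5\right)\right)\right)^{2} = \left(\left(9 - \left(5 - \frac{4}{5}\right)\right) 10\right)^{2} = \left(\left(9 - \frac{21}{5}\right) 10\right)^{2} = \left(\frac{24}{5} \cdot 10\right)^{2} = 48^{2} = 2304$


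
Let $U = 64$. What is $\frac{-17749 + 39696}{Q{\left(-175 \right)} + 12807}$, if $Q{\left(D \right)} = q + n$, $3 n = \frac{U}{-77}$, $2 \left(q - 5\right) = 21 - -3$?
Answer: $\frac{5069757}{2962280} \approx 1.7114$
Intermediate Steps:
$q = 17$ ($q = 5 + \frac{21 - -3}{2} = 5 + \frac{21 + 3}{2} = 5 + \frac{1}{2} \cdot 24 = 5 + 12 = 17$)
$n = - \frac{64}{231}$ ($n = \frac{64 \frac{1}{-77}}{3} = \frac{64 \left(- \frac{1}{77}\right)}{3} = \frac{1}{3} \left(- \frac{64}{77}\right) = - \frac{64}{231} \approx -0.27706$)
$Q{\left(D \right)} = \frac{3863}{231}$ ($Q{\left(D \right)} = 17 - \frac{64}{231} = \frac{3863}{231}$)
$\frac{-17749 + 39696}{Q{\left(-175 \right)} + 12807} = \frac{-17749 + 39696}{\frac{3863}{231} + 12807} = \frac{21947}{\frac{2962280}{231}} = 21947 \cdot \frac{231}{2962280} = \frac{5069757}{2962280}$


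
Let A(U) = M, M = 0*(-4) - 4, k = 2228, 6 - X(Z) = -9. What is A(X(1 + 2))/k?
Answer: -1/557 ≈ -0.0017953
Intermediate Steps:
X(Z) = 15 (X(Z) = 6 - 1*(-9) = 6 + 9 = 15)
M = -4 (M = 0 - 4 = -4)
A(U) = -4
A(X(1 + 2))/k = -4/2228 = -4*1/2228 = -1/557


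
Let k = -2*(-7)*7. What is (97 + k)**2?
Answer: 38025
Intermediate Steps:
k = 98 (k = 14*7 = 98)
(97 + k)**2 = (97 + 98)**2 = 195**2 = 38025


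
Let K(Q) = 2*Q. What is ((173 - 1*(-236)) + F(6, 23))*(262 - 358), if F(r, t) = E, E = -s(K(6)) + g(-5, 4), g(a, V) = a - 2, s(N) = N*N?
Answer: -24768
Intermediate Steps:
s(N) = N**2
g(a, V) = -2 + a
E = -151 (E = -(2*6)**2 + (-2 - 5) = -1*12**2 - 7 = -1*144 - 7 = -144 - 7 = -151)
F(r, t) = -151
((173 - 1*(-236)) + F(6, 23))*(262 - 358) = ((173 - 1*(-236)) - 151)*(262 - 358) = ((173 + 236) - 151)*(-96) = (409 - 151)*(-96) = 258*(-96) = -24768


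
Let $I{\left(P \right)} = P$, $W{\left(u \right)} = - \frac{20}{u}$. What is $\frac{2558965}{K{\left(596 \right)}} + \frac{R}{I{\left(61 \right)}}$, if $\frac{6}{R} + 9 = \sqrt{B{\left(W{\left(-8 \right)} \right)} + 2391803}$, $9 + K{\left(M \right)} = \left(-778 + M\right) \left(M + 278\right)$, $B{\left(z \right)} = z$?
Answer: $- \frac{248893791869023}{15472379903651} + \frac{38 \sqrt{26502}}{97263463} \approx -16.086$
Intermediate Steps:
$K{\left(M \right)} = -9 + \left(-778 + M\right) \left(278 + M\right)$ ($K{\left(M \right)} = -9 + \left(-778 + M\right) \left(M + 278\right) = -9 + \left(-778 + M\right) \left(278 + M\right)$)
$R = \frac{6}{-9 + \frac{19 \sqrt{26502}}{2}}$ ($R = \frac{6}{-9 + \sqrt{- \frac{20}{-8} + 2391803}} = \frac{6}{-9 + \sqrt{\left(-20\right) \left(- \frac{1}{8}\right) + 2391803}} = \frac{6}{-9 + \sqrt{\frac{5}{2} + 2391803}} = \frac{6}{-9 + \sqrt{\frac{4783611}{2}}} = \frac{6}{-9 + \frac{19 \sqrt{26502}}{2}} \approx 0.0039023$)
$\frac{2558965}{K{\left(596 \right)}} + \frac{R}{I{\left(61 \right)}} = \frac{2558965}{-216293 + 596^{2} - 298000} + \frac{\frac{36}{1594483} + \frac{38 \sqrt{26502}}{1594483}}{61} = \frac{2558965}{-216293 + 355216 - 298000} + \left(\frac{36}{1594483} + \frac{38 \sqrt{26502}}{1594483}\right) \frac{1}{61} = \frac{2558965}{-159077} + \left(\frac{36}{97263463} + \frac{38 \sqrt{26502}}{97263463}\right) = 2558965 \left(- \frac{1}{159077}\right) + \left(\frac{36}{97263463} + \frac{38 \sqrt{26502}}{97263463}\right) = - \frac{2558965}{159077} + \left(\frac{36}{97263463} + \frac{38 \sqrt{26502}}{97263463}\right) = - \frac{248893791869023}{15472379903651} + \frac{38 \sqrt{26502}}{97263463}$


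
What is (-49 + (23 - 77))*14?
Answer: -1442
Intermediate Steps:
(-49 + (23 - 77))*14 = (-49 - 54)*14 = -103*14 = -1442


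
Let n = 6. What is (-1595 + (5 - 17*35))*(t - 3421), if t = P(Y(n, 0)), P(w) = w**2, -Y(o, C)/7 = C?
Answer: 7474885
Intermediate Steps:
Y(o, C) = -7*C
t = 0 (t = (-7*0)**2 = 0**2 = 0)
(-1595 + (5 - 17*35))*(t - 3421) = (-1595 + (5 - 17*35))*(0 - 3421) = (-1595 + (5 - 595))*(-3421) = (-1595 - 590)*(-3421) = -2185*(-3421) = 7474885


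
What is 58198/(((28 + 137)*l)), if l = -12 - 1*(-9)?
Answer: -58198/495 ≈ -117.57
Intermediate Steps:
l = -3 (l = -12 + 9 = -3)
58198/(((28 + 137)*l)) = 58198/(((28 + 137)*(-3))) = 58198/((165*(-3))) = 58198/(-495) = 58198*(-1/495) = -58198/495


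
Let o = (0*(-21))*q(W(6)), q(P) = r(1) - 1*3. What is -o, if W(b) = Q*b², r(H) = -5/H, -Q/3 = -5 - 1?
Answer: 0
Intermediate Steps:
Q = 18 (Q = -3*(-5 - 1) = -3*(-6) = 18)
W(b) = 18*b²
q(P) = -8 (q(P) = -5/1 - 1*3 = -5*1 - 3 = -5 - 3 = -8)
o = 0 (o = (0*(-21))*(-8) = 0*(-8) = 0)
-o = -1*0 = 0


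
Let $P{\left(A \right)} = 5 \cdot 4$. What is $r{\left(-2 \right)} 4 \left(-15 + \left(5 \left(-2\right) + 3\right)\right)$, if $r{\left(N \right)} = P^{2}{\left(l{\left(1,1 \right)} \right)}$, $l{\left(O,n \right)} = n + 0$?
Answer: $-35200$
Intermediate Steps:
$l{\left(O,n \right)} = n$
$P{\left(A \right)} = 20$
$r{\left(N \right)} = 400$ ($r{\left(N \right)} = 20^{2} = 400$)
$r{\left(-2 \right)} 4 \left(-15 + \left(5 \left(-2\right) + 3\right)\right) = 400 \cdot 4 \left(-15 + \left(5 \left(-2\right) + 3\right)\right) = 1600 \left(-15 + \left(-10 + 3\right)\right) = 1600 \left(-15 - 7\right) = 1600 \left(-22\right) = -35200$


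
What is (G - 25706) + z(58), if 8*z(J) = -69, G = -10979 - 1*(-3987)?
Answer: -261653/8 ≈ -32707.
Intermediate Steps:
G = -6992 (G = -10979 + 3987 = -6992)
z(J) = -69/8 (z(J) = (⅛)*(-69) = -69/8)
(G - 25706) + z(58) = (-6992 - 25706) - 69/8 = -32698 - 69/8 = -261653/8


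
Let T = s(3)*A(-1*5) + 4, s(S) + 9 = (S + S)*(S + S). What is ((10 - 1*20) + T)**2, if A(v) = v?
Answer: 19881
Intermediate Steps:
s(S) = -9 + 4*S**2 (s(S) = -9 + (S + S)*(S + S) = -9 + (2*S)*(2*S) = -9 + 4*S**2)
T = -131 (T = (-9 + 4*3**2)*(-1*5) + 4 = (-9 + 4*9)*(-5) + 4 = (-9 + 36)*(-5) + 4 = 27*(-5) + 4 = -135 + 4 = -131)
((10 - 1*20) + T)**2 = ((10 - 1*20) - 131)**2 = ((10 - 20) - 131)**2 = (-10 - 131)**2 = (-141)**2 = 19881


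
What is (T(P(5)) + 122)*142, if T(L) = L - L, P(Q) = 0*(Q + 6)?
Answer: 17324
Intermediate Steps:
P(Q) = 0 (P(Q) = 0*(6 + Q) = 0)
T(L) = 0
(T(P(5)) + 122)*142 = (0 + 122)*142 = 122*142 = 17324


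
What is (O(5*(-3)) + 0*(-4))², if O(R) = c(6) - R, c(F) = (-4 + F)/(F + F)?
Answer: 8281/36 ≈ 230.03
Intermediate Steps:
c(F) = (-4 + F)/(2*F) (c(F) = (-4 + F)/((2*F)) = (-4 + F)*(1/(2*F)) = (-4 + F)/(2*F))
O(R) = ⅙ - R (O(R) = (½)*(-4 + 6)/6 - R = (½)*(⅙)*2 - R = ⅙ - R)
(O(5*(-3)) + 0*(-4))² = ((⅙ - 5*(-3)) + 0*(-4))² = ((⅙ - 1*(-15)) + 0)² = ((⅙ + 15) + 0)² = (91/6 + 0)² = (91/6)² = 8281/36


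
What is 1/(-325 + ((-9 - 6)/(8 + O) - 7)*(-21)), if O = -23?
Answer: -1/199 ≈ -0.0050251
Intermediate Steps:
1/(-325 + ((-9 - 6)/(8 + O) - 7)*(-21)) = 1/(-325 + ((-9 - 6)/(8 - 23) - 7)*(-21)) = 1/(-325 + (-15/(-15) - 7)*(-21)) = 1/(-325 + (-15*(-1/15) - 7)*(-21)) = 1/(-325 + (1 - 7)*(-21)) = 1/(-325 - 6*(-21)) = 1/(-325 + 126) = 1/(-199) = -1/199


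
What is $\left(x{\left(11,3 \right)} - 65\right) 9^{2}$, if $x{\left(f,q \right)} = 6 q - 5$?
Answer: $-4212$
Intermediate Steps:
$x{\left(f,q \right)} = -5 + 6 q$
$\left(x{\left(11,3 \right)} - 65\right) 9^{2} = \left(\left(-5 + 6 \cdot 3\right) - 65\right) 9^{2} = \left(\left(-5 + 18\right) - 65\right) 81 = \left(13 - 65\right) 81 = \left(-52\right) 81 = -4212$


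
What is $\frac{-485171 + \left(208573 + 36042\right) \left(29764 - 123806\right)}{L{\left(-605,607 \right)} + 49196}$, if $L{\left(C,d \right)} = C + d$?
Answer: $- \frac{23004569001}{49198} \approx -4.6759 \cdot 10^{5}$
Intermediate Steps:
$\frac{-485171 + \left(208573 + 36042\right) \left(29764 - 123806\right)}{L{\left(-605,607 \right)} + 49196} = \frac{-485171 + \left(208573 + 36042\right) \left(29764 - 123806\right)}{\left(-605 + 607\right) + 49196} = \frac{-485171 + 244615 \left(-94042\right)}{2 + 49196} = \frac{-485171 - 23004083830}{49198} = \left(-23004569001\right) \frac{1}{49198} = - \frac{23004569001}{49198}$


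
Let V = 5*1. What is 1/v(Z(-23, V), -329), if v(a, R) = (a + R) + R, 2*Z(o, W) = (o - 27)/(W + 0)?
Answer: -1/663 ≈ -0.0015083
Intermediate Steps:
V = 5
Z(o, W) = (-27 + o)/(2*W) (Z(o, W) = ((o - 27)/(W + 0))/2 = ((-27 + o)/W)/2 = (-27 + o)/(2*W))
v(a, R) = a + 2*R (v(a, R) = (R + a) + R = a + 2*R)
1/v(Z(-23, V), -329) = 1/((½)*(-27 - 23)/5 + 2*(-329)) = 1/((½)*(⅕)*(-50) - 658) = 1/(-5 - 658) = 1/(-663) = -1/663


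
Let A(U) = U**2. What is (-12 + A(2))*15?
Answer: -120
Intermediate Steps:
(-12 + A(2))*15 = (-12 + 2**2)*15 = (-12 + 4)*15 = -8*15 = -120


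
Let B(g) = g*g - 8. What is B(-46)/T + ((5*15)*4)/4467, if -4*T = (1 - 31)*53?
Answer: 6357124/1183755 ≈ 5.3703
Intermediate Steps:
B(g) = -8 + g**2 (B(g) = g**2 - 8 = -8 + g**2)
T = 795/2 (T = -(1 - 31)*53/4 = -(-15)*53/2 = -1/4*(-1590) = 795/2 ≈ 397.50)
B(-46)/T + ((5*15)*4)/4467 = (-8 + (-46)**2)/(795/2) + ((5*15)*4)/4467 = (-8 + 2116)*(2/795) + (75*4)*(1/4467) = 2108*(2/795) + 300*(1/4467) = 4216/795 + 100/1489 = 6357124/1183755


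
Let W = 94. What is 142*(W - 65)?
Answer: 4118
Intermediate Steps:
142*(W - 65) = 142*(94 - 65) = 142*29 = 4118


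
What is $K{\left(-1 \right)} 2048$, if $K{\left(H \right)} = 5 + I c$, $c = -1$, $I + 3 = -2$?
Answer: $20480$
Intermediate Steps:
$I = -5$ ($I = -3 - 2 = -5$)
$K{\left(H \right)} = 10$ ($K{\left(H \right)} = 5 - -5 = 5 + 5 = 10$)
$K{\left(-1 \right)} 2048 = 10 \cdot 2048 = 20480$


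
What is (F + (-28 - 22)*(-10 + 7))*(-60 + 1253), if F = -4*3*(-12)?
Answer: 350742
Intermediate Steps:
F = 144 (F = -12*(-12) = 144)
(F + (-28 - 22)*(-10 + 7))*(-60 + 1253) = (144 + (-28 - 22)*(-10 + 7))*(-60 + 1253) = (144 - 50*(-3))*1193 = (144 + 150)*1193 = 294*1193 = 350742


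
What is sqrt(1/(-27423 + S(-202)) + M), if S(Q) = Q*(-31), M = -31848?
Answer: I*sqrt(14261149729169)/21161 ≈ 178.46*I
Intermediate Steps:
S(Q) = -31*Q
sqrt(1/(-27423 + S(-202)) + M) = sqrt(1/(-27423 - 31*(-202)) - 31848) = sqrt(1/(-27423 + 6262) - 31848) = sqrt(1/(-21161) - 31848) = sqrt(-1/21161 - 31848) = sqrt(-673935529/21161) = I*sqrt(14261149729169)/21161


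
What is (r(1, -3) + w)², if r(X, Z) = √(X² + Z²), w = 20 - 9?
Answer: (11 + √10)² ≈ 200.57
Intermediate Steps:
w = 11
(r(1, -3) + w)² = (√(1² + (-3)²) + 11)² = (√(1 + 9) + 11)² = (√10 + 11)² = (11 + √10)²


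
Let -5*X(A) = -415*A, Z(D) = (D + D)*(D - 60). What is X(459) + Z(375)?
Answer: 274347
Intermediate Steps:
Z(D) = 2*D*(-60 + D) (Z(D) = (2*D)*(-60 + D) = 2*D*(-60 + D))
X(A) = 83*A (X(A) = -(-83)*A = 83*A)
X(459) + Z(375) = 83*459 + 2*375*(-60 + 375) = 38097 + 2*375*315 = 38097 + 236250 = 274347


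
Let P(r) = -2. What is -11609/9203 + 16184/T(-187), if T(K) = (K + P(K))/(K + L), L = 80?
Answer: 2276361509/248481 ≈ 9161.1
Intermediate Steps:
T(K) = (-2 + K)/(80 + K) (T(K) = (K - 2)/(K + 80) = (-2 + K)/(80 + K))
-11609/9203 + 16184/T(-187) = -11609/9203 + 16184/(((-2 - 187)/(80 - 187))) = -11609*1/9203 + 16184/((-189/(-107))) = -11609/9203 + 16184/((-1/107*(-189))) = -11609/9203 + 16184/(189/107) = -11609/9203 + 16184*(107/189) = -11609/9203 + 247384/27 = 2276361509/248481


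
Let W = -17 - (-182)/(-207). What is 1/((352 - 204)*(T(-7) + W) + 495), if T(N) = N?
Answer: -207/659735 ≈ -0.00031376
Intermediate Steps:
W = -3701/207 (W = -17 - (-182)*(-1)/207 = -17 - 1*182/207 = -17 - 182/207 = -3701/207 ≈ -17.879)
1/((352 - 204)*(T(-7) + W) + 495) = 1/((352 - 204)*(-7 - 3701/207) + 495) = 1/(148*(-5150/207) + 495) = 1/(-762200/207 + 495) = 1/(-659735/207) = -207/659735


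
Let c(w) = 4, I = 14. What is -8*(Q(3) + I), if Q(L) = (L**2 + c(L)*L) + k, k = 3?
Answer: -304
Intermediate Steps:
Q(L) = 3 + L**2 + 4*L (Q(L) = (L**2 + 4*L) + 3 = 3 + L**2 + 4*L)
-8*(Q(3) + I) = -8*((3 + 3**2 + 4*3) + 14) = -8*((3 + 9 + 12) + 14) = -8*(24 + 14) = -8*38 = -304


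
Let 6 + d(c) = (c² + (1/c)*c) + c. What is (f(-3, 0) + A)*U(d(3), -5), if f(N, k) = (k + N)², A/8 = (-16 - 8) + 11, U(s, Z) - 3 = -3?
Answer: 0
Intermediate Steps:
d(c) = -5 + c + c² (d(c) = -6 + ((c² + (1/c)*c) + c) = -6 + ((c² + c/c) + c) = -6 + ((c² + 1) + c) = -6 + ((1 + c²) + c) = -6 + (1 + c + c²) = -5 + c + c²)
U(s, Z) = 0 (U(s, Z) = 3 - 3 = 0)
A = -104 (A = 8*((-16 - 8) + 11) = 8*(-24 + 11) = 8*(-13) = -104)
f(N, k) = (N + k)²
(f(-3, 0) + A)*U(d(3), -5) = ((-3 + 0)² - 104)*0 = ((-3)² - 104)*0 = (9 - 104)*0 = -95*0 = 0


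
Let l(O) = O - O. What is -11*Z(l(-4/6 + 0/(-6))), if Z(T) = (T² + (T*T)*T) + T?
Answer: 0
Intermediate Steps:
l(O) = 0
Z(T) = T + T² + T³ (Z(T) = (T² + T²*T) + T = (T² + T³) + T = T + T² + T³)
-11*Z(l(-4/6 + 0/(-6))) = -0*(1 + 0 + 0²) = -0*(1 + 0 + 0) = -0 = -11*0 = 0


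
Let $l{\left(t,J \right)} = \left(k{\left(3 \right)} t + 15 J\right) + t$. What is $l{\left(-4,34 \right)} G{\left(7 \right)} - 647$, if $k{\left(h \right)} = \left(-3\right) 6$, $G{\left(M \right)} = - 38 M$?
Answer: $-154395$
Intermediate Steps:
$k{\left(h \right)} = -18$
$l{\left(t,J \right)} = - 17 t + 15 J$ ($l{\left(t,J \right)} = \left(- 18 t + 15 J\right) + t = - 17 t + 15 J$)
$l{\left(-4,34 \right)} G{\left(7 \right)} - 647 = \left(\left(-17\right) \left(-4\right) + 15 \cdot 34\right) \left(\left(-38\right) 7\right) - 647 = \left(68 + 510\right) \left(-266\right) - 647 = 578 \left(-266\right) - 647 = -153748 - 647 = -154395$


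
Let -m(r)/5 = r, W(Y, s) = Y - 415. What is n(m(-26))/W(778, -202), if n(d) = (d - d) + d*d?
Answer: 16900/363 ≈ 46.556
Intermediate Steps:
W(Y, s) = -415 + Y
m(r) = -5*r
n(d) = d² (n(d) = 0 + d² = d²)
n(m(-26))/W(778, -202) = (-5*(-26))²/(-415 + 778) = 130²/363 = 16900*(1/363) = 16900/363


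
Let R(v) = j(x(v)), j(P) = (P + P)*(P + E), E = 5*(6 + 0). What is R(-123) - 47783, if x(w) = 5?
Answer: -47433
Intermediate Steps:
E = 30 (E = 5*6 = 30)
j(P) = 2*P*(30 + P) (j(P) = (P + P)*(P + 30) = (2*P)*(30 + P) = 2*P*(30 + P))
R(v) = 350 (R(v) = 2*5*(30 + 5) = 2*5*35 = 350)
R(-123) - 47783 = 350 - 47783 = -47433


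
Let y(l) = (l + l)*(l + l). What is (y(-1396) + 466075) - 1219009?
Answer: 7042330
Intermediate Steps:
y(l) = 4*l**2 (y(l) = (2*l)*(2*l) = 4*l**2)
(y(-1396) + 466075) - 1219009 = (4*(-1396)**2 + 466075) - 1219009 = (4*1948816 + 466075) - 1219009 = (7795264 + 466075) - 1219009 = 8261339 - 1219009 = 7042330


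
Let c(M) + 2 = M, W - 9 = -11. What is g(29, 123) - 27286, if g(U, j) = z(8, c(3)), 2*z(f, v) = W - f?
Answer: -27291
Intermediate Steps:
W = -2 (W = 9 - 11 = -2)
c(M) = -2 + M
z(f, v) = -1 - f/2 (z(f, v) = (-2 - f)/2 = -1 - f/2)
g(U, j) = -5 (g(U, j) = -1 - ½*8 = -1 - 4 = -5)
g(29, 123) - 27286 = -5 - 27286 = -27291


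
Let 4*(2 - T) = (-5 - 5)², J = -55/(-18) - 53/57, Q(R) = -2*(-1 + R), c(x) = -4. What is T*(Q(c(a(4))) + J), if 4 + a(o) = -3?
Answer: -95381/342 ≈ -278.89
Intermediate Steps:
a(o) = -7 (a(o) = -4 - 3 = -7)
Q(R) = 2 - 2*R
J = 727/342 (J = -55*(-1/18) - 53*1/57 = 55/18 - 53/57 = 727/342 ≈ 2.1257)
T = -23 (T = 2 - (-5 - 5)²/4 = 2 - ¼*(-10)² = 2 - ¼*100 = 2 - 25 = -23)
T*(Q(c(a(4))) + J) = -23*((2 - 2*(-4)) + 727/342) = -23*((2 + 8) + 727/342) = -23*(10 + 727/342) = -23*4147/342 = -95381/342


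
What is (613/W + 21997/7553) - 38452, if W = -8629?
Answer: -2505917650200/65174837 ≈ -38449.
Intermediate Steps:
(613/W + 21997/7553) - 38452 = (613/(-8629) + 21997/7553) - 38452 = (613*(-1/8629) + 21997*(1/7553)) - 38452 = (-613/8629 + 21997/7553) - 38452 = 185182124/65174837 - 38452 = -2505917650200/65174837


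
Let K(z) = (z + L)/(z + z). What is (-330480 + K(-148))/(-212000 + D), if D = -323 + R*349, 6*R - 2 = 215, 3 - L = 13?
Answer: 146732883/88667170 ≈ 1.6549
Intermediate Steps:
L = -10 (L = 3 - 1*13 = 3 - 13 = -10)
R = 217/6 (R = ⅓ + (⅙)*215 = ⅓ + 215/6 = 217/6 ≈ 36.167)
K(z) = (-10 + z)/(2*z) (K(z) = (z - 10)/(z + z) = (-10 + z)/((2*z)) = (-10 + z)*(1/(2*z)) = (-10 + z)/(2*z))
D = 73795/6 (D = -323 + (217/6)*349 = -323 + 75733/6 = 73795/6 ≈ 12299.)
(-330480 + K(-148))/(-212000 + D) = (-330480 + (½)*(-10 - 148)/(-148))/(-212000 + 73795/6) = (-330480 + (½)*(-1/148)*(-158))/(-1198205/6) = (-330480 + 79/148)*(-6/1198205) = -48910961/148*(-6/1198205) = 146732883/88667170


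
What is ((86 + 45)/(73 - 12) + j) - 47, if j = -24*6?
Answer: -11520/61 ≈ -188.85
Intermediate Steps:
j = -144
((86 + 45)/(73 - 12) + j) - 47 = ((86 + 45)/(73 - 12) - 144) - 47 = (131/61 - 144) - 47 = -8653/61 - 47 = -11520/61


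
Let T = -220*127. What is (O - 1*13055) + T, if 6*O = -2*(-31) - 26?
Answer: -40989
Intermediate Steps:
O = 6 (O = (-2*(-31) - 26)/6 = (62 - 26)/6 = (1/6)*36 = 6)
T = -27940
(O - 1*13055) + T = (6 - 1*13055) - 27940 = (6 - 13055) - 27940 = -13049 - 27940 = -40989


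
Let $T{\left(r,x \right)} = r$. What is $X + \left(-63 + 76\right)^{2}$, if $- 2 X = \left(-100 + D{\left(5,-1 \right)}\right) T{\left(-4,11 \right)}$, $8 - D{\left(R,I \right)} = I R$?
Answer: $-5$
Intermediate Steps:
$D{\left(R,I \right)} = 8 - I R$
$X = -174$ ($X = - \frac{\left(-100 + \left(8 - \left(-1\right) 5\right)\right) \left(-4\right)}{2} = - \frac{\left(-100 + \left(8 + 5\right)\right) \left(-4\right)}{2} = - \frac{\left(-100 + 13\right) \left(-4\right)}{2} = - \frac{\left(-87\right) \left(-4\right)}{2} = \left(- \frac{1}{2}\right) 348 = -174$)
$X + \left(-63 + 76\right)^{2} = -174 + \left(-63 + 76\right)^{2} = -174 + 13^{2} = -174 + 169 = -5$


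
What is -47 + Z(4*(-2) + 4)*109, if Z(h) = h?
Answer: -483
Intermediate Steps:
-47 + Z(4*(-2) + 4)*109 = -47 + (4*(-2) + 4)*109 = -47 + (-8 + 4)*109 = -47 - 4*109 = -47 - 436 = -483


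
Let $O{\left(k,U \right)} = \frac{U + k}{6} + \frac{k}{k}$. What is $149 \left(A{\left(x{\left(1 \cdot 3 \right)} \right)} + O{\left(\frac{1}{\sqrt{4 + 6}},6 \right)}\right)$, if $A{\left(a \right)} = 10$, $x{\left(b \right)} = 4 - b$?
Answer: $1788 + \frac{149 \sqrt{10}}{60} \approx 1795.9$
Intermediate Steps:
$O{\left(k,U \right)} = 1 + \frac{U}{6} + \frac{k}{6}$ ($O{\left(k,U \right)} = \left(U + k\right) \frac{1}{6} + 1 = \left(\frac{U}{6} + \frac{k}{6}\right) + 1 = 1 + \frac{U}{6} + \frac{k}{6}$)
$149 \left(A{\left(x{\left(1 \cdot 3 \right)} \right)} + O{\left(\frac{1}{\sqrt{4 + 6}},6 \right)}\right) = 149 \left(10 + \left(1 + \frac{1}{6} \cdot 6 + \frac{1}{6 \sqrt{4 + 6}}\right)\right) = 149 \left(10 + \left(1 + 1 + \frac{1}{6 \sqrt{10}}\right)\right) = 149 \left(10 + \left(1 + 1 + \frac{\frac{1}{10} \sqrt{10}}{6}\right)\right) = 149 \left(10 + \left(1 + 1 + \frac{\sqrt{10}}{60}\right)\right) = 149 \left(10 + \left(2 + \frac{\sqrt{10}}{60}\right)\right) = 149 \left(12 + \frac{\sqrt{10}}{60}\right) = 1788 + \frac{149 \sqrt{10}}{60}$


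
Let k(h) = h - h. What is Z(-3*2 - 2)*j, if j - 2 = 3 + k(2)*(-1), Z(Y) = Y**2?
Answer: 320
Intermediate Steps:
k(h) = 0
j = 5 (j = 2 + (3 + 0*(-1)) = 2 + (3 + 0) = 2 + 3 = 5)
Z(-3*2 - 2)*j = (-3*2 - 2)**2*5 = (-6 - 2)**2*5 = (-8)**2*5 = 64*5 = 320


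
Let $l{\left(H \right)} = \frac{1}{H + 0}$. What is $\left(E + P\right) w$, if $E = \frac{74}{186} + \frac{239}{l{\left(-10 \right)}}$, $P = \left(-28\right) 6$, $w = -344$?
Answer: $\frac{81822808}{93} \approx 8.7982 \cdot 10^{5}$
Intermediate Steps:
$l{\left(H \right)} = \frac{1}{H}$
$P = -168$
$E = - \frac{222233}{93}$ ($E = \frac{74}{186} + \frac{239}{\frac{1}{-10}} = 74 \cdot \frac{1}{186} + \frac{239}{- \frac{1}{10}} = \frac{37}{93} + 239 \left(-10\right) = \frac{37}{93} - 2390 = - \frac{222233}{93} \approx -2389.6$)
$\left(E + P\right) w = \left(- \frac{222233}{93} - 168\right) \left(-344\right) = \left(- \frac{237857}{93}\right) \left(-344\right) = \frac{81822808}{93}$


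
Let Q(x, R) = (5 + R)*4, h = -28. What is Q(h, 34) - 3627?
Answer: -3471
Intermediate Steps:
Q(x, R) = 20 + 4*R
Q(h, 34) - 3627 = (20 + 4*34) - 3627 = (20 + 136) - 3627 = 156 - 3627 = -3471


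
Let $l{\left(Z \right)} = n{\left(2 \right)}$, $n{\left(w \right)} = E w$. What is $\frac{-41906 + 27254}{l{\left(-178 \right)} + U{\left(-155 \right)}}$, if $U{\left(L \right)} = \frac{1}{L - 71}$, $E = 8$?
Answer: $- \frac{1103784}{1205} \approx -916.0$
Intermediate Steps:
$U{\left(L \right)} = \frac{1}{-71 + L}$
$n{\left(w \right)} = 8 w$
$l{\left(Z \right)} = 16$ ($l{\left(Z \right)} = 8 \cdot 2 = 16$)
$\frac{-41906 + 27254}{l{\left(-178 \right)} + U{\left(-155 \right)}} = \frac{-41906 + 27254}{16 + \frac{1}{-71 - 155}} = - \frac{14652}{16 + \frac{1}{-226}} = - \frac{14652}{16 - \frac{1}{226}} = - \frac{14652}{\frac{3615}{226}} = \left(-14652\right) \frac{226}{3615} = - \frac{1103784}{1205}$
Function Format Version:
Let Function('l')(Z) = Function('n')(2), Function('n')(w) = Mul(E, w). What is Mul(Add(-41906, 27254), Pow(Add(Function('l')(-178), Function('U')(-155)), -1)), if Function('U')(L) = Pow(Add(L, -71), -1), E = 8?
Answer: Rational(-1103784, 1205) ≈ -916.00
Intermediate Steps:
Function('U')(L) = Pow(Add(-71, L), -1)
Function('n')(w) = Mul(8, w)
Function('l')(Z) = 16 (Function('l')(Z) = Mul(8, 2) = 16)
Mul(Add(-41906, 27254), Pow(Add(Function('l')(-178), Function('U')(-155)), -1)) = Mul(Add(-41906, 27254), Pow(Add(16, Pow(Add(-71, -155), -1)), -1)) = Mul(-14652, Pow(Add(16, Pow(-226, -1)), -1)) = Mul(-14652, Pow(Add(16, Rational(-1, 226)), -1)) = Mul(-14652, Pow(Rational(3615, 226), -1)) = Mul(-14652, Rational(226, 3615)) = Rational(-1103784, 1205)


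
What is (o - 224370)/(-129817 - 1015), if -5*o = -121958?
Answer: 249973/163540 ≈ 1.5285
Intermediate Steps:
o = 121958/5 (o = -⅕*(-121958) = 121958/5 ≈ 24392.)
(o - 224370)/(-129817 - 1015) = (121958/5 - 224370)/(-129817 - 1015) = -999892/5/(-130832) = -999892/5*(-1/130832) = 249973/163540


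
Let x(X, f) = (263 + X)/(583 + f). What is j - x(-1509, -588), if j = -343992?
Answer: -1721206/5 ≈ -3.4424e+5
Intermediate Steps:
x(X, f) = (263 + X)/(583 + f)
j - x(-1509, -588) = -343992 - (263 - 1509)/(583 - 588) = -343992 - (-1246)/(-5) = -343992 - (-1)*(-1246)/5 = -343992 - 1*1246/5 = -343992 - 1246/5 = -1721206/5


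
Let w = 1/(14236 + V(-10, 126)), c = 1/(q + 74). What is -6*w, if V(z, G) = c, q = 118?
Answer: -1152/2733313 ≈ -0.00042147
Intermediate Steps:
c = 1/192 (c = 1/(118 + 74) = 1/192 ≈ 0.0052083)
V(z, G) = 1/192
w = 192/2733313 (w = 1/(14236 + 1/192) = 1/(2733313/192) = 192/2733313 ≈ 7.0244e-5)
-6*w = -6*192/2733313 = -1152/2733313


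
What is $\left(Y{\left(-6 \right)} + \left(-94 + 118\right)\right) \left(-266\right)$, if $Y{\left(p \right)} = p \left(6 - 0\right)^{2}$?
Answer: $51072$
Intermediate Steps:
$Y{\left(p \right)} = 36 p$ ($Y{\left(p \right)} = p \left(6 + 0\right)^{2} = p 6^{2} = p 36 = 36 p$)
$\left(Y{\left(-6 \right)} + \left(-94 + 118\right)\right) \left(-266\right) = \left(36 \left(-6\right) + \left(-94 + 118\right)\right) \left(-266\right) = \left(-216 + 24\right) \left(-266\right) = \left(-192\right) \left(-266\right) = 51072$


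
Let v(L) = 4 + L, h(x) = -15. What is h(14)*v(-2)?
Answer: -30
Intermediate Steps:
h(14)*v(-2) = -15*(4 - 2) = -15*2 = -30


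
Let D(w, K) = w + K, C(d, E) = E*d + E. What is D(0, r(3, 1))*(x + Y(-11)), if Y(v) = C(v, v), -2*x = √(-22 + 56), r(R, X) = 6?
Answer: 660 - 3*√34 ≈ 642.51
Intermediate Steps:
C(d, E) = E + E*d
D(w, K) = K + w
x = -√34/2 (x = -√(-22 + 56)/2 = -√34/2 ≈ -2.9155)
Y(v) = v*(1 + v)
D(0, r(3, 1))*(x + Y(-11)) = (6 + 0)*(-√34/2 - 11*(1 - 11)) = 6*(-√34/2 - 11*(-10)) = 6*(-√34/2 + 110) = 6*(110 - √34/2) = 660 - 3*√34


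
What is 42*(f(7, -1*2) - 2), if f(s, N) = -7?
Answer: -378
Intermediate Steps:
42*(f(7, -1*2) - 2) = 42*(-7 - 2) = 42*(-9) = -378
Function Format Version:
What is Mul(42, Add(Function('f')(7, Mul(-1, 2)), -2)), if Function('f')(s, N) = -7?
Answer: -378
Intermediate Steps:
Mul(42, Add(Function('f')(7, Mul(-1, 2)), -2)) = Mul(42, Add(-7, -2)) = Mul(42, -9) = -378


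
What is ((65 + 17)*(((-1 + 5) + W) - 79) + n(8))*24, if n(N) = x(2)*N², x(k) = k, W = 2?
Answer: -140592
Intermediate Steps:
n(N) = 2*N²
((65 + 17)*(((-1 + 5) + W) - 79) + n(8))*24 = ((65 + 17)*(((-1 + 5) + 2) - 79) + 2*8²)*24 = (82*((4 + 2) - 79) + 2*64)*24 = (82*(6 - 79) + 128)*24 = (82*(-73) + 128)*24 = (-5986 + 128)*24 = -5858*24 = -140592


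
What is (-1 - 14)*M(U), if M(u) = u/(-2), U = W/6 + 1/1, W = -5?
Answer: 5/4 ≈ 1.2500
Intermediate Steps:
U = 1/6 (U = -5/6 + 1/1 = -5*1/6 + 1*1 = -5/6 + 1 = 1/6 ≈ 0.16667)
M(u) = -u/2 (M(u) = u*(-1/2) = -u/2)
(-1 - 14)*M(U) = (-1 - 14)*(-1/2*1/6) = -15*(-1/12) = 5/4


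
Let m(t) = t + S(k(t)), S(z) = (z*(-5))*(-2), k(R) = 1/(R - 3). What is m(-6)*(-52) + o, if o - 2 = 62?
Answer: 3904/9 ≈ 433.78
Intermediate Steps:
k(R) = 1/(-3 + R)
S(z) = 10*z (S(z) = -5*z*(-2) = 10*z)
m(t) = t + 10/(-3 + t)
o = 64 (o = 2 + 62 = 64)
m(-6)*(-52) + o = ((10 - 6*(-3 - 6))/(-3 - 6))*(-52) + 64 = ((10 - 6*(-9))/(-9))*(-52) + 64 = -(10 + 54)/9*(-52) + 64 = -⅑*64*(-52) + 64 = -64/9*(-52) + 64 = 3328/9 + 64 = 3904/9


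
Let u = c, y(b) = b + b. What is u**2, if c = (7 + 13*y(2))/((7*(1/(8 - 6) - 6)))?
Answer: 13924/5929 ≈ 2.3485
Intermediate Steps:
y(b) = 2*b
c = -118/77 (c = (7 + 13*(2*2))/((7*(1/(8 - 6) - 6))) = (7 + 13*4)/((7*(1/2 - 6))) = (7 + 52)/((7*(1/2 - 6))) = 59/((7*(-11/2))) = 59/(-77/2) = 59*(-2/77) = -118/77 ≈ -1.5325)
u = -118/77 ≈ -1.5325
u**2 = (-118/77)**2 = 13924/5929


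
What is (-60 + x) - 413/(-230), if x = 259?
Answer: 46183/230 ≈ 200.80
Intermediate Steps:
(-60 + x) - 413/(-230) = (-60 + 259) - 413/(-230) = 199 - 413*(-1/230) = 199 + 413/230 = 46183/230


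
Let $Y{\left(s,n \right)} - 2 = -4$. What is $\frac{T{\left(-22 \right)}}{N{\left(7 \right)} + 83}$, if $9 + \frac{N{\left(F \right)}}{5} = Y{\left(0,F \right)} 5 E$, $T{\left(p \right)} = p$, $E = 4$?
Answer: $\frac{11}{81} \approx 0.1358$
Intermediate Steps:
$Y{\left(s,n \right)} = -2$ ($Y{\left(s,n \right)} = 2 - 4 = -2$)
$N{\left(F \right)} = -245$ ($N{\left(F \right)} = -45 + 5 \left(-2\right) 5 \cdot 4 = -45 + 5 \left(\left(-10\right) 4\right) = -45 + 5 \left(-40\right) = -45 - 200 = -245$)
$\frac{T{\left(-22 \right)}}{N{\left(7 \right)} + 83} = - \frac{22}{-245 + 83} = - \frac{22}{-162} = \left(-22\right) \left(- \frac{1}{162}\right) = \frac{11}{81}$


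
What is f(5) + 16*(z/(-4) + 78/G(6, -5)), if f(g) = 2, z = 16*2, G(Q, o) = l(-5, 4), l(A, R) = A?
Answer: -1878/5 ≈ -375.60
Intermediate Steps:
G(Q, o) = -5
z = 32
f(5) + 16*(z/(-4) + 78/G(6, -5)) = 2 + 16*(32/(-4) + 78/(-5)) = 2 + 16*(32*(-¼) + 78*(-⅕)) = 2 + 16*(-8 - 78/5) = 2 + 16*(-118/5) = 2 - 1888/5 = -1878/5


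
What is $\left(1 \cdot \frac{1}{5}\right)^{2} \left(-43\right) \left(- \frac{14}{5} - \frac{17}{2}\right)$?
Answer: $\frac{4859}{250} \approx 19.436$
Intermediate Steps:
$\left(1 \cdot \frac{1}{5}\right)^{2} \left(-43\right) \left(- \frac{14}{5} - \frac{17}{2}\right) = \left(1 \cdot \frac{1}{5}\right)^{2} \left(-43\right) \left(\left(-14\right) \frac{1}{5} - \frac{17}{2}\right) = \left(\frac{1}{5}\right)^{2} \left(-43\right) \left(- \frac{14}{5} - \frac{17}{2}\right) = \frac{1}{25} \left(-43\right) \left(- \frac{113}{10}\right) = \left(- \frac{43}{25}\right) \left(- \frac{113}{10}\right) = \frac{4859}{250}$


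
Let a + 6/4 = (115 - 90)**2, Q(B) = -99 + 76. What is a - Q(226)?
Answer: 1293/2 ≈ 646.50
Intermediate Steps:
Q(B) = -23
a = 1247/2 (a = -3/2 + (115 - 90)**2 = -3/2 + 25**2 = -3/2 + 625 = 1247/2 ≈ 623.50)
a - Q(226) = 1247/2 - 1*(-23) = 1247/2 + 23 = 1293/2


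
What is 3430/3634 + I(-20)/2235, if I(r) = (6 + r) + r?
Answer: 3771247/4060995 ≈ 0.92865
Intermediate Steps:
I(r) = 6 + 2*r
3430/3634 + I(-20)/2235 = 3430/3634 + (6 + 2*(-20))/2235 = 3430*(1/3634) + (6 - 40)*(1/2235) = 1715/1817 - 34*1/2235 = 1715/1817 - 34/2235 = 3771247/4060995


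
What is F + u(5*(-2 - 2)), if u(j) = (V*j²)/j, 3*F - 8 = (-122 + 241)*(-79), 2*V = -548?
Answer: 2349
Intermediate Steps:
V = -274 (V = (½)*(-548) = -274)
F = -3131 (F = 8/3 + ((-122 + 241)*(-79))/3 = 8/3 + (119*(-79))/3 = 8/3 + (⅓)*(-9401) = 8/3 - 9401/3 = -3131)
u(j) = -274*j (u(j) = (-274*j²)/j = -274*j)
F + u(5*(-2 - 2)) = -3131 - 1370*(-2 - 2) = -3131 - 1370*(-4) = -3131 - 274*(-20) = -3131 + 5480 = 2349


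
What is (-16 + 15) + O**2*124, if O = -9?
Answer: 10043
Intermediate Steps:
(-16 + 15) + O**2*124 = (-16 + 15) + (-9)**2*124 = -1 + 81*124 = -1 + 10044 = 10043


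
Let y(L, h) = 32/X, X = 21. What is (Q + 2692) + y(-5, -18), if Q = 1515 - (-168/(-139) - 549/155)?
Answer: 1905181246/452445 ≈ 4210.9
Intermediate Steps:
Q = 32690946/21545 (Q = 1515 - (-168*(-1/139) - 549*1/155) = 1515 - (168/139 - 549/155) = 1515 - 1*(-50271/21545) = 1515 + 50271/21545 = 32690946/21545 ≈ 1517.3)
y(L, h) = 32/21
(Q + 2692) + y(-5, -18) = (32690946/21545 + 2692) + 32/21 = 90690086/21545 + 32/21 = 1905181246/452445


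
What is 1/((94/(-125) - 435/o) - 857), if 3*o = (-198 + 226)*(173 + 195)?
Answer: -1288000/1104947701 ≈ -0.0011657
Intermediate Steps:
o = 10304/3 (o = ((-198 + 226)*(173 + 195))/3 = (28*368)/3 = (1/3)*10304 = 10304/3 ≈ 3434.7)
1/((94/(-125) - 435/o) - 857) = 1/((94/(-125) - 435/10304/3) - 857) = 1/((94*(-1/125) - 435*3/10304) - 857) = 1/((-94/125 - 1305/10304) - 857) = 1/(-1131701/1288000 - 857) = 1/(-1104947701/1288000) = -1288000/1104947701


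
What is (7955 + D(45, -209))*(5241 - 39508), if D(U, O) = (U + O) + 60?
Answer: -269030217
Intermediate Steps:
D(U, O) = 60 + O + U (D(U, O) = (O + U) + 60 = 60 + O + U)
(7955 + D(45, -209))*(5241 - 39508) = (7955 + (60 - 209 + 45))*(5241 - 39508) = (7955 - 104)*(-34267) = 7851*(-34267) = -269030217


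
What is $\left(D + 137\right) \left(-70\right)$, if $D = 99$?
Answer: $-16520$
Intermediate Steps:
$\left(D + 137\right) \left(-70\right) = \left(99 + 137\right) \left(-70\right) = 236 \left(-70\right) = -16520$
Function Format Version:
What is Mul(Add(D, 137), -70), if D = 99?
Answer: -16520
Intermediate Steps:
Mul(Add(D, 137), -70) = Mul(Add(99, 137), -70) = Mul(236, -70) = -16520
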